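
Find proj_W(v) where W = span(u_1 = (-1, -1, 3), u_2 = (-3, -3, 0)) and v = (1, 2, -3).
proj_W(v) = (3/2, 3/2, -3)

Set up U = [u_1 | ... | u_2] ∈ R^(3×2). The projector onto W = col(U) is P = U (U^T U)^(-1) U^T.
Compute U^T U =
  [11, 6]
  [6, 18],
and U^T v = (-12, -9).
Solve U^T U · c = U^T v for the coefficients: c = (-1, -1/6). The projection is proj_W(v) = U c.
Check: (v - proj_W(v)) · u_1 = 0  (should be 0).
Check: (v - proj_W(v)) · u_2 = 0  (should be 0).
Result: proj_W(v) = (3/2, 3/2, -3).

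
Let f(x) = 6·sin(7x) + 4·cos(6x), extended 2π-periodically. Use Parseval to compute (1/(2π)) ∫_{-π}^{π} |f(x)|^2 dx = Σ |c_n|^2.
Σ |c_n|^2 = 26

Expand |f|^2 and use orthogonality of {sin(nx), cos(mx)} on [-π, π]:
  ∫_{-π}^{π} sin(nx)^2 dx = π, ∫ cos(mx)^2 dx = π, and cross terms integrate to 0.
So ∫_{-π}^{π} f(x)^2 dx = 6^2 · π + 4^2 · π = (36 + 16)π.
Divide by 2π: (36 + 16)/2 = 26.
By Parseval, this equals Σ |c_n|^2.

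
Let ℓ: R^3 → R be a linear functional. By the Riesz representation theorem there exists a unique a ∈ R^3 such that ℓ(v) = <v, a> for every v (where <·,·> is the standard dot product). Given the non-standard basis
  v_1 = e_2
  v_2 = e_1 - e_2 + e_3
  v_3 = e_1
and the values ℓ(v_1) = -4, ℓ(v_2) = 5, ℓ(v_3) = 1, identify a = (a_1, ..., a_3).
a = (1, -4, 0)

Write a = (a_1, ..., a_3) in the standard basis. For each basis vector v_i, ℓ(v_i) = <v_i, a> is a linear equation in the a_j's. Collect the n equations into a matrix system V a = ℓ, where row i of V is v_i (expressed in the standard basis). Since V is invertible (lower-triangular with 1s on the diagonal, up to permutation), solve by back-substitution:
  V =
[[0, 1, 0],
 [1, -1, 1],
 [1, 0, 0]]
  V a = (-4, 5, 1)
Solving gives a = (1, -4, 0).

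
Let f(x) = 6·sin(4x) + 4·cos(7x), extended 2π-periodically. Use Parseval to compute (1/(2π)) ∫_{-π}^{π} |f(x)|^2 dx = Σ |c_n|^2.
Σ |c_n|^2 = 26

Expand |f|^2 and use orthogonality of {sin(nx), cos(mx)} on [-π, π]:
  ∫_{-π}^{π} sin(nx)^2 dx = π, ∫ cos(mx)^2 dx = π, and cross terms integrate to 0.
So ∫_{-π}^{π} f(x)^2 dx = 6^2 · π + 4^2 · π = (36 + 16)π.
Divide by 2π: (36 + 16)/2 = 26.
By Parseval, this equals Σ |c_n|^2.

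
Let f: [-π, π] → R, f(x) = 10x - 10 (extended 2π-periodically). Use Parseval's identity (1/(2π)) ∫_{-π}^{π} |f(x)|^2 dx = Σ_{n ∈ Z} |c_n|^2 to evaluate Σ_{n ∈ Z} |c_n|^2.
Σ |c_n|^2 = 100π^2/3 + 100

Expand and integrate term by term over [-π, π]:
  ∫ (10x)^2 dx = 100·(2π^3/3); ∫ 2·10·(-10)·x dx = 0 (odd integrand); ∫ (-10)^2 dx = 100·2π.
So (1/(2π)) ∫_{-π}^{π} (10x - 10)^2 dx = 100π^2/3 + 100 = 100π^2/3 + 100.
Parseval ⇒ Σ |c_n|^2 = 100π^2/3 + 100.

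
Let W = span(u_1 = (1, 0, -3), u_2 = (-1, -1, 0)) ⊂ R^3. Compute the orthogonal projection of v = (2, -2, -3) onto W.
proj_W(v) = (11/19, -11/19, -66/19)

Set up U = [u_1 | ... | u_2] ∈ R^(3×2). The projector onto W = col(U) is P = U (U^T U)^(-1) U^T.
Compute U^T U =
  [10, -1]
  [-1, 2],
and U^T v = (11, 0).
Solve U^T U · c = U^T v for the coefficients: c = (22/19, 11/19). The projection is proj_W(v) = U c.
Check: (v - proj_W(v)) · u_1 = 0  (should be 0).
Check: (v - proj_W(v)) · u_2 = 0  (should be 0).
Result: proj_W(v) = (11/19, -11/19, -66/19).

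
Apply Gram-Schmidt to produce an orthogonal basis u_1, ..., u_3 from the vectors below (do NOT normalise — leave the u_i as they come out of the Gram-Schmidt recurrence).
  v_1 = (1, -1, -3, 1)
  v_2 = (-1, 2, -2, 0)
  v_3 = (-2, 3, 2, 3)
Orthogonal basis:
  u_1 = (1, -1, -3, 1)
  u_2 = (-5/4, 9/4, -5/4, -1/4)
  u_3 = (-14/33, 23/33, 10/11, 127/33)

Apply the Gram-Schmidt recurrence
  u_1 = v_1
  u_i = v_i − Σ_{j<i} ((v_i · u_j) / (u_j · u_j)) · u_j.

Step by step this gives:
  u_1 = (1, -1, -3, 1)
  u_2 = (-5/4, 9/4, -5/4, -1/4)
  u_3 = (-14/33, 23/33, 10/11, 127/33)

Orthogonality check:
  u_2 · u_1 = 0 (should be 0)
  u_3 · u_1 = 0 (should be 0)
  u_3 · u_2 = 0 (should be 0)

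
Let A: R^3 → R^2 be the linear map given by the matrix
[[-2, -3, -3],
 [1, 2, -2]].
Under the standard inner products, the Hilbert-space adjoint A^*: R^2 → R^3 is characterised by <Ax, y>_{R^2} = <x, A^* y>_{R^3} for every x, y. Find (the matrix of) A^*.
A^* = A^T =
[[-2, 1],
 [-3, 2],
 [-3, -2]]

For real matrices with standard dot products, the defining identity <Ax, y> = <x, A^* y> gives (Ax)^T y = x^T (A^*) y, i.e. x^T A^T y = x^T (A^*) y. Since this holds for all x, y, we must have A^* = A^T. Therefore
A^* =
[[-2, 1],
 [-3, 2],
 [-3, -2]].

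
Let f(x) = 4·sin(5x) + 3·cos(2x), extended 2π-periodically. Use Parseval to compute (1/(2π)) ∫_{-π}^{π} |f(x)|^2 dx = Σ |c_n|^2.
Σ |c_n|^2 = 25/2

Expand |f|^2 and use orthogonality of {sin(nx), cos(mx)} on [-π, π]:
  ∫_{-π}^{π} sin(nx)^2 dx = π, ∫ cos(mx)^2 dx = π, and cross terms integrate to 0.
So ∫_{-π}^{π} f(x)^2 dx = 4^2 · π + 3^2 · π = (16 + 9)π.
Divide by 2π: (16 + 9)/2 = 25/2.
By Parseval, this equals Σ |c_n|^2.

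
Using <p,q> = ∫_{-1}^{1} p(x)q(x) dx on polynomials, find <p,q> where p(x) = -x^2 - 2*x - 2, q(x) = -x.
<p,q> = 4/3

Expand the product: p(x)·q(x) = x^3 + 2*x^2 + 2*x.
∫_{-1}^{1} of each monomial x^k gives [2/(k+1) if k even, 0 if k odd]. Integrating term-by-term (or equivalently evaluating the antiderivative F(x) = x^4/4 + 2*x^3/3 + x^2 at the endpoints):
  F(1) − F(−1) = 23/12 − (7/12) = 4/3.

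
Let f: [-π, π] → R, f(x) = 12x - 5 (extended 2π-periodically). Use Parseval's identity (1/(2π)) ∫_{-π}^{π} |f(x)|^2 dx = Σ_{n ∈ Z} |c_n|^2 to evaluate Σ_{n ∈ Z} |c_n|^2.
Σ |c_n|^2 = 48π^2 + 25

Expand and integrate term by term over [-π, π]:
  ∫ (12x)^2 dx = 144·(2π^3/3); ∫ 2·12·(-5)·x dx = 0 (odd integrand); ∫ (-5)^2 dx = 25·2π.
So (1/(2π)) ∫_{-π}^{π} (12x - 5)^2 dx = 144π^2/3 + 25 = 48π^2 + 25.
Parseval ⇒ Σ |c_n|^2 = 48π^2 + 25.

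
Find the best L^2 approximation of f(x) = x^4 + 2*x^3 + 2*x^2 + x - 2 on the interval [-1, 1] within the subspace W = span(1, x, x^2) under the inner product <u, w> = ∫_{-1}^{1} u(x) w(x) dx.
g(x) = 20*x^2/7 + 11*x/5 - 73/35

The best approximation g ∈ W is the orthogonal projection of f onto W. Writing g = a_0 + a_1 x + a_2 x^2, the coefficients solve the normal equations G · a = b where
  G_{ij} = <φ_i, φ_j> and b_i = <f, φ_i>, with φ_0 = 1, φ_1 = x, φ_2 = x^2.
G =
  [2, 0, 2/3]
  [0, 2/3, 0]
  [2/3, 0, 2/5],
b = (-34/15, 22/15, -26/105).
Solving gives a_0 = -73/35, a_1 = 11/5, a_2 = 20/7, so
  g(x) = 20*x^2/7 + 11*x/5 - 73/35.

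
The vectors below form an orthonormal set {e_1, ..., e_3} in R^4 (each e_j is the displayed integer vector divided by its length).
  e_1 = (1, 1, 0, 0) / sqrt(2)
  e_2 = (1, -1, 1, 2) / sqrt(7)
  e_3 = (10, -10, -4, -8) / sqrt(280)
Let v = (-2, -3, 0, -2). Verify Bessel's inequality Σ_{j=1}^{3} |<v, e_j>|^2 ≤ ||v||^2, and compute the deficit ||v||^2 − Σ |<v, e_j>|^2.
Σ |<v, e_j>|^2 = 81/5; ||v||^2 = 17; deficit = 4/5

Write each e_j = u_j / sqrt(<u_j, u_j>) where u_j is the displayed integer vector. Then <v, e_j> = <v, u_j> / sqrt(<u_j, u_j>), so |<v, e_j>|^2 = <v, u_j>^2 / <u_j, u_j>.
Coefficients: <v, e_1> = -5/sqrt(2), <v, e_2> = -3/sqrt(7), <v, e_3> = 26/sqrt(280).
Square and sum: Σ |<v, e_j>|^2 = 81/5.
Compute ||v||^2 = v·v = 17.
Deficit = 17 − 81/5 = 4/5 ≥ 0, confirming Bessel's inequality. (The deficit equals ||v − Σ <v,e_j> e_j||^2, the squared distance from v to span{e_j}.)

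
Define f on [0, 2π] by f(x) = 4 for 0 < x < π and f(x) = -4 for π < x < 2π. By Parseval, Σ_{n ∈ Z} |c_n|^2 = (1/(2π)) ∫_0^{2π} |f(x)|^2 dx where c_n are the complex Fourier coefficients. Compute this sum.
Σ |c_n|^2 = 16

Parseval equates the L^2 energy of f (normalised by 1/(2π)) with the ℓ^2 sum of its Fourier coefficients: (1/(2π)) ∫_0^{2π} |f|^2 = Σ |c_n|^2.
Compute the left side: (1/(2π)) [∫_0^π 4^2 dx + ∫_π^{2π} (-4)^2 dx] = (1/(2π)) · (16π + 16π) = (16 + 16)/2 = 16.
So Σ_{n ∈ Z} |c_n|^2 = 16.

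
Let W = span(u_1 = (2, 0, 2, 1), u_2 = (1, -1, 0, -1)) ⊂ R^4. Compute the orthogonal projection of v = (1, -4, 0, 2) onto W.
proj_W(v) = (41/26, -23/26, 9/13, -7/13)

Set up U = [u_1 | ... | u_2] ∈ R^(4×2). The projector onto W = col(U) is P = U (U^T U)^(-1) U^T.
Compute U^T U =
  [9, 1]
  [1, 3],
and U^T v = (4, 3).
Solve U^T U · c = U^T v for the coefficients: c = (9/26, 23/26). The projection is proj_W(v) = U c.
Check: (v - proj_W(v)) · u_1 = 0  (should be 0).
Check: (v - proj_W(v)) · u_2 = 0  (should be 0).
Result: proj_W(v) = (41/26, -23/26, 9/13, -7/13).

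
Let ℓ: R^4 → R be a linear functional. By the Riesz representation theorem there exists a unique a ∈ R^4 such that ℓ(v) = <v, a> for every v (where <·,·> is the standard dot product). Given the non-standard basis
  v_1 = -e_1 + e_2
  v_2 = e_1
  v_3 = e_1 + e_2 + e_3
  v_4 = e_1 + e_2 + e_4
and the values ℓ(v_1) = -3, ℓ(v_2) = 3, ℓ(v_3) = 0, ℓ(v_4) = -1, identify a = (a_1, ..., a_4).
a = (3, 0, -3, -4)

Write a = (a_1, ..., a_4) in the standard basis. For each basis vector v_i, ℓ(v_i) = <v_i, a> is a linear equation in the a_j's. Collect the n equations into a matrix system V a = ℓ, where row i of V is v_i (expressed in the standard basis). Since V is invertible (lower-triangular with 1s on the diagonal, up to permutation), solve by back-substitution:
  V =
[[-1, 1, 0, 0],
 [1, 0, 0, 0],
 [1, 1, 1, 0],
 [1, 1, 0, 1]]
  V a = (-3, 3, 0, -1)
Solving gives a = (3, 0, -3, -4).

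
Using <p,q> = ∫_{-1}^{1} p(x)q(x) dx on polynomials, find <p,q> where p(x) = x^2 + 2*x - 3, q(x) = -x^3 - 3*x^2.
<p,q> = 4

Expand the product: p(x)·q(x) = -x^5 - 5*x^4 - 3*x^3 + 9*x^2.
∫_{-1}^{1} of each monomial x^k gives [2/(k+1) if k even, 0 if k odd]. Integrating term-by-term (or equivalently evaluating the antiderivative F(x) = -x^6/6 - x^5 - 3*x^4/4 + 3*x^3 at the endpoints):
  F(1) − F(−1) = 13/12 − (-35/12) = 4.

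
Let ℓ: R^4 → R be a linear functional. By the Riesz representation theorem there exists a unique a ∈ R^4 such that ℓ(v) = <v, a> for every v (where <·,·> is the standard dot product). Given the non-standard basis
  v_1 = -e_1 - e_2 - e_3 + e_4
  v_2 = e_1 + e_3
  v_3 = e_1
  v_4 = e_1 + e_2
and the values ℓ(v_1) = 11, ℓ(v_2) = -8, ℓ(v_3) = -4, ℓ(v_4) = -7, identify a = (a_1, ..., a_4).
a = (-4, -3, -4, 0)

Write a = (a_1, ..., a_4) in the standard basis. For each basis vector v_i, ℓ(v_i) = <v_i, a> is a linear equation in the a_j's. Collect the n equations into a matrix system V a = ℓ, where row i of V is v_i (expressed in the standard basis). Since V is invertible (lower-triangular with 1s on the diagonal, up to permutation), solve by back-substitution:
  V =
[[-1, -1, -1, 1],
 [1, 0, 1, 0],
 [1, 0, 0, 0],
 [1, 1, 0, 0]]
  V a = (11, -8, -4, -7)
Solving gives a = (-4, -3, -4, 0).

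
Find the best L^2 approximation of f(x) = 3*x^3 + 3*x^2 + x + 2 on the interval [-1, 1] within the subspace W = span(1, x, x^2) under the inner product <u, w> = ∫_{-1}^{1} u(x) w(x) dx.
g(x) = 3*x^2 + 14*x/5 + 2

The best approximation g ∈ W is the orthogonal projection of f onto W. Writing g = a_0 + a_1 x + a_2 x^2, the coefficients solve the normal equations G · a = b where
  G_{ij} = <φ_i, φ_j> and b_i = <f, φ_i>, with φ_0 = 1, φ_1 = x, φ_2 = x^2.
G =
  [2, 0, 2/3]
  [0, 2/3, 0]
  [2/3, 0, 2/5],
b = (6, 28/15, 38/15).
Solving gives a_0 = 2, a_1 = 14/5, a_2 = 3, so
  g(x) = 3*x^2 + 14*x/5 + 2.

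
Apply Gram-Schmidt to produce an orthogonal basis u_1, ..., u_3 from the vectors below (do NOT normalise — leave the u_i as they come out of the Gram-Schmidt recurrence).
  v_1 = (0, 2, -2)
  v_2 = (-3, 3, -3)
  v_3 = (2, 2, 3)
Orthogonal basis:
  u_1 = (0, 2, -2)
  u_2 = (-3, 0, 0)
  u_3 = (0, 5/2, 5/2)

Apply the Gram-Schmidt recurrence
  u_1 = v_1
  u_i = v_i − Σ_{j<i} ((v_i · u_j) / (u_j · u_j)) · u_j.

Step by step this gives:
  u_1 = (0, 2, -2)
  u_2 = (-3, 0, 0)
  u_3 = (0, 5/2, 5/2)

Orthogonality check:
  u_2 · u_1 = 0 (should be 0)
  u_3 · u_1 = 0 (should be 0)
  u_3 · u_2 = 0 (should be 0)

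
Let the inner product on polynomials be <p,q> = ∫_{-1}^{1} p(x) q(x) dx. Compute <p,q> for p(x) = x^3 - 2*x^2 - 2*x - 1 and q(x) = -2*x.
<p,q> = 28/15

Expand the product: p(x)·q(x) = -2*x^4 + 4*x^3 + 4*x^2 + 2*x.
∫_{-1}^{1} of each monomial x^k gives [2/(k+1) if k even, 0 if k odd]. Integrating term-by-term (or equivalently evaluating the antiderivative F(x) = -2*x^5/5 + x^4 + 4*x^3/3 + x^2 at the endpoints):
  F(1) − F(−1) = 44/15 − (16/15) = 28/15.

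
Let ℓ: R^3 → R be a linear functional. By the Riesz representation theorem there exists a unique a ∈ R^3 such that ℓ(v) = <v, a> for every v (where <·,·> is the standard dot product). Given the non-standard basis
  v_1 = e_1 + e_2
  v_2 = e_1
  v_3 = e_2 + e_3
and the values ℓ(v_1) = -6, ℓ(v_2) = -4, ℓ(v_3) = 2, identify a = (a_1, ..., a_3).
a = (-4, -2, 4)

Write a = (a_1, ..., a_3) in the standard basis. For each basis vector v_i, ℓ(v_i) = <v_i, a> is a linear equation in the a_j's. Collect the n equations into a matrix system V a = ℓ, where row i of V is v_i (expressed in the standard basis). Since V is invertible (lower-triangular with 1s on the diagonal, up to permutation), solve by back-substitution:
  V =
[[1, 1, 0],
 [1, 0, 0],
 [0, 1, 1]]
  V a = (-6, -4, 2)
Solving gives a = (-4, -2, 4).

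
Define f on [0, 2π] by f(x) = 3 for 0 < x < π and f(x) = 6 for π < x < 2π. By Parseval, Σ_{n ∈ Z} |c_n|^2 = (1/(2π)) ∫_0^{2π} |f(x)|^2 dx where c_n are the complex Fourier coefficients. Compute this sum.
Σ |c_n|^2 = 45/2

Parseval equates the L^2 energy of f (normalised by 1/(2π)) with the ℓ^2 sum of its Fourier coefficients: (1/(2π)) ∫_0^{2π} |f|^2 = Σ |c_n|^2.
Compute the left side: (1/(2π)) [∫_0^π 3^2 dx + ∫_π^{2π} 6^2 dx] = (1/(2π)) · (9π + 36π) = (9 + 36)/2 = 45/2.
So Σ_{n ∈ Z} |c_n|^2 = 45/2.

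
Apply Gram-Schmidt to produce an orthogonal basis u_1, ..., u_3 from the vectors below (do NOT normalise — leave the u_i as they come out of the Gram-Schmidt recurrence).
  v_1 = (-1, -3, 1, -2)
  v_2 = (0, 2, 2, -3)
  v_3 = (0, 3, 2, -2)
Orthogonal basis:
  u_1 = (-1, -3, 1, -2)
  u_2 = (2/15, 12/5, 28/15, -41/15)
  u_3 = (-83/251, 12/251, 93/251, 70/251)

Apply the Gram-Schmidt recurrence
  u_1 = v_1
  u_i = v_i − Σ_{j<i} ((v_i · u_j) / (u_j · u_j)) · u_j.

Step by step this gives:
  u_1 = (-1, -3, 1, -2)
  u_2 = (2/15, 12/5, 28/15, -41/15)
  u_3 = (-83/251, 12/251, 93/251, 70/251)

Orthogonality check:
  u_2 · u_1 = 0 (should be 0)
  u_3 · u_1 = 0 (should be 0)
  u_3 · u_2 = 0 (should be 0)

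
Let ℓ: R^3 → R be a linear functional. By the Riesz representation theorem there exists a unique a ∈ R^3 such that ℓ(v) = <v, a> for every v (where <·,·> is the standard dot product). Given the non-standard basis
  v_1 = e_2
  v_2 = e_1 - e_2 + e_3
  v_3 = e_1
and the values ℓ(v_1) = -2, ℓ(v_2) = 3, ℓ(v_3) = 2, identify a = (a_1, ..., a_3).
a = (2, -2, -1)

Write a = (a_1, ..., a_3) in the standard basis. For each basis vector v_i, ℓ(v_i) = <v_i, a> is a linear equation in the a_j's. Collect the n equations into a matrix system V a = ℓ, where row i of V is v_i (expressed in the standard basis). Since V is invertible (lower-triangular with 1s on the diagonal, up to permutation), solve by back-substitution:
  V =
[[0, 1, 0],
 [1, -1, 1],
 [1, 0, 0]]
  V a = (-2, 3, 2)
Solving gives a = (2, -2, -1).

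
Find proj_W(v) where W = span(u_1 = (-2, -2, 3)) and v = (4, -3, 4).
proj_W(v) = (-20/17, -20/17, 30/17)

Set up U = [u_1 | ... | u_1] ∈ R^(3×1). The projector onto W = col(U) is P = U (U^T U)^(-1) U^T.
Compute U^T U =
  [17],
and U^T v = (10).
Solve U^T U · c = U^T v for the coefficients: c = (10/17). The projection is proj_W(v) = U c.
Check: (v - proj_W(v)) · u_1 = 0  (should be 0).
Result: proj_W(v) = (-20/17, -20/17, 30/17).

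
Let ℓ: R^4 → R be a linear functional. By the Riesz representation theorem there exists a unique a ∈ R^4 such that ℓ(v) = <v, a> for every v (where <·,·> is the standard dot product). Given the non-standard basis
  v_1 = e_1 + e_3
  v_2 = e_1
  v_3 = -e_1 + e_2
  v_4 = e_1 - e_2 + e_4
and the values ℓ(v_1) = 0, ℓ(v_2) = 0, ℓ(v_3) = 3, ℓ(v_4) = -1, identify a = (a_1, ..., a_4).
a = (0, 3, 0, 2)

Write a = (a_1, ..., a_4) in the standard basis. For each basis vector v_i, ℓ(v_i) = <v_i, a> is a linear equation in the a_j's. Collect the n equations into a matrix system V a = ℓ, where row i of V is v_i (expressed in the standard basis). Since V is invertible (lower-triangular with 1s on the diagonal, up to permutation), solve by back-substitution:
  V =
[[1, 0, 1, 0],
 [1, 0, 0, 0],
 [-1, 1, 0, 0],
 [1, -1, 0, 1]]
  V a = (0, 0, 3, -1)
Solving gives a = (0, 3, 0, 2).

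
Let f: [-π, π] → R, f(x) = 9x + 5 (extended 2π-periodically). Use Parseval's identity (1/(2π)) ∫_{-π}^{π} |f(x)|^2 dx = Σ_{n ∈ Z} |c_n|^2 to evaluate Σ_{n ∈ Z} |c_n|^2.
Σ |c_n|^2 = 27π^2 + 25

Expand and integrate term by term over [-π, π]:
  ∫ (9x)^2 dx = 81·(2π^3/3); ∫ 2·9·(5)·x dx = 0 (odd integrand); ∫ 5^2 dx = 25·2π.
So (1/(2π)) ∫_{-π}^{π} (9x + 5)^2 dx = 81π^2/3 + 25 = 27π^2 + 25.
Parseval ⇒ Σ |c_n|^2 = 27π^2 + 25.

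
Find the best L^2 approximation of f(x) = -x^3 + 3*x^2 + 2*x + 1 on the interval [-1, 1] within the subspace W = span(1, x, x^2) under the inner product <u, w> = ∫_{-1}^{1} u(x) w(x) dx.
g(x) = 3*x^2 + 7*x/5 + 1

The best approximation g ∈ W is the orthogonal projection of f onto W. Writing g = a_0 + a_1 x + a_2 x^2, the coefficients solve the normal equations G · a = b where
  G_{ij} = <φ_i, φ_j> and b_i = <f, φ_i>, with φ_0 = 1, φ_1 = x, φ_2 = x^2.
G =
  [2, 0, 2/3]
  [0, 2/3, 0]
  [2/3, 0, 2/5],
b = (4, 14/15, 28/15).
Solving gives a_0 = 1, a_1 = 7/5, a_2 = 3, so
  g(x) = 3*x^2 + 7*x/5 + 1.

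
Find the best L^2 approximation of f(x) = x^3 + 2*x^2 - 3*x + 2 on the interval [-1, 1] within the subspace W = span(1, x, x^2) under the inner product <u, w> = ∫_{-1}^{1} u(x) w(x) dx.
g(x) = 2*x^2 - 12*x/5 + 2

The best approximation g ∈ W is the orthogonal projection of f onto W. Writing g = a_0 + a_1 x + a_2 x^2, the coefficients solve the normal equations G · a = b where
  G_{ij} = <φ_i, φ_j> and b_i = <f, φ_i>, with φ_0 = 1, φ_1 = x, φ_2 = x^2.
G =
  [2, 0, 2/3]
  [0, 2/3, 0]
  [2/3, 0, 2/5],
b = (16/3, -8/5, 32/15).
Solving gives a_0 = 2, a_1 = -12/5, a_2 = 2, so
  g(x) = 2*x^2 - 12*x/5 + 2.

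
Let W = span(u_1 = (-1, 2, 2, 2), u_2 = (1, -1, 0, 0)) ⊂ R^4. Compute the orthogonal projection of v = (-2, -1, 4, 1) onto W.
proj_W(v) = (0, 1, 2, 2)

Set up U = [u_1 | ... | u_2] ∈ R^(4×2). The projector onto W = col(U) is P = U (U^T U)^(-1) U^T.
Compute U^T U =
  [13, -3]
  [-3, 2],
and U^T v = (10, -1).
Solve U^T U · c = U^T v for the coefficients: c = (1, 1). The projection is proj_W(v) = U c.
Check: (v - proj_W(v)) · u_1 = 0  (should be 0).
Check: (v - proj_W(v)) · u_2 = 0  (should be 0).
Result: proj_W(v) = (0, 1, 2, 2).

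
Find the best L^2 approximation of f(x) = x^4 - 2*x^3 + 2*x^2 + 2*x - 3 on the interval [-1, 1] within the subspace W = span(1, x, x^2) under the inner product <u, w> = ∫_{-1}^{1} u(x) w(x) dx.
g(x) = 20*x^2/7 + 4*x/5 - 108/35

The best approximation g ∈ W is the orthogonal projection of f onto W. Writing g = a_0 + a_1 x + a_2 x^2, the coefficients solve the normal equations G · a = b where
  G_{ij} = <φ_i, φ_j> and b_i = <f, φ_i>, with φ_0 = 1, φ_1 = x, φ_2 = x^2.
G =
  [2, 0, 2/3]
  [0, 2/3, 0]
  [2/3, 0, 2/5],
b = (-64/15, 8/15, -32/35).
Solving gives a_0 = -108/35, a_1 = 4/5, a_2 = 20/7, so
  g(x) = 20*x^2/7 + 4*x/5 - 108/35.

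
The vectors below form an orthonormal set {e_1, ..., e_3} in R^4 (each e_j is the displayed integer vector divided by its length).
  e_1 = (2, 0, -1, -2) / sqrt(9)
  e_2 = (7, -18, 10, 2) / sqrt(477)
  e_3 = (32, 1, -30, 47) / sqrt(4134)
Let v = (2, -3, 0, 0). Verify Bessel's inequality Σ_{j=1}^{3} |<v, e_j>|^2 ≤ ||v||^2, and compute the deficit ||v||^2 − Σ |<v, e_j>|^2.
Σ |<v, e_j>|^2 = 965/78; ||v||^2 = 13; deficit = 49/78

Write each e_j = u_j / sqrt(<u_j, u_j>) where u_j is the displayed integer vector. Then <v, e_j> = <v, u_j> / sqrt(<u_j, u_j>), so |<v, e_j>|^2 = <v, u_j>^2 / <u_j, u_j>.
Coefficients: <v, e_1> = 4/sqrt(9), <v, e_2> = 68/sqrt(477), <v, e_3> = 61/sqrt(4134).
Square and sum: Σ |<v, e_j>|^2 = 965/78.
Compute ||v||^2 = v·v = 13.
Deficit = 13 − 965/78 = 49/78 ≥ 0, confirming Bessel's inequality. (The deficit equals ||v − Σ <v,e_j> e_j||^2, the squared distance from v to span{e_j}.)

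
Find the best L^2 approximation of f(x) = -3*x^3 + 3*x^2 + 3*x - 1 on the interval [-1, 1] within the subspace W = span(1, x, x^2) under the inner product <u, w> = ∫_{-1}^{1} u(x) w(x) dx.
g(x) = 3*x^2 + 6*x/5 - 1

The best approximation g ∈ W is the orthogonal projection of f onto W. Writing g = a_0 + a_1 x + a_2 x^2, the coefficients solve the normal equations G · a = b where
  G_{ij} = <φ_i, φ_j> and b_i = <f, φ_i>, with φ_0 = 1, φ_1 = x, φ_2 = x^2.
G =
  [2, 0, 2/3]
  [0, 2/3, 0]
  [2/3, 0, 2/5],
b = (0, 4/5, 8/15).
Solving gives a_0 = -1, a_1 = 6/5, a_2 = 3, so
  g(x) = 3*x^2 + 6*x/5 - 1.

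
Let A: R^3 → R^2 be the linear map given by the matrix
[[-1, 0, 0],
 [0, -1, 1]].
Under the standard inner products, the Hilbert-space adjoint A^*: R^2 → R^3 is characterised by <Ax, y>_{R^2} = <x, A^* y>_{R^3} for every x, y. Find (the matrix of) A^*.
A^* = A^T =
[[-1, 0],
 [0, -1],
 [0, 1]]

For real matrices with standard dot products, the defining identity <Ax, y> = <x, A^* y> gives (Ax)^T y = x^T (A^*) y, i.e. x^T A^T y = x^T (A^*) y. Since this holds for all x, y, we must have A^* = A^T. Therefore
A^* =
[[-1, 0],
 [0, -1],
 [0, 1]].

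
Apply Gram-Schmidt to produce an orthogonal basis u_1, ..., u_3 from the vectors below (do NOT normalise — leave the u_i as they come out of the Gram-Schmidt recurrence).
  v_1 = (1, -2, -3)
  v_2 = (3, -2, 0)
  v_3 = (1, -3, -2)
Orthogonal basis:
  u_1 = (1, -2, -3)
  u_2 = (5/2, -1, 3/2)
  u_3 = (-78/133, -117/133, 52/133)

Apply the Gram-Schmidt recurrence
  u_1 = v_1
  u_i = v_i − Σ_{j<i} ((v_i · u_j) / (u_j · u_j)) · u_j.

Step by step this gives:
  u_1 = (1, -2, -3)
  u_2 = (5/2, -1, 3/2)
  u_3 = (-78/133, -117/133, 52/133)

Orthogonality check:
  u_2 · u_1 = 0 (should be 0)
  u_3 · u_1 = 0 (should be 0)
  u_3 · u_2 = 0 (should be 0)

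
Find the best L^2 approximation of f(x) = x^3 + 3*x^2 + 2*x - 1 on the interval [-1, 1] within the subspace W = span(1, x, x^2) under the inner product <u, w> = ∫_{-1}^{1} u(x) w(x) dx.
g(x) = 3*x^2 + 13*x/5 - 1

The best approximation g ∈ W is the orthogonal projection of f onto W. Writing g = a_0 + a_1 x + a_2 x^2, the coefficients solve the normal equations G · a = b where
  G_{ij} = <φ_i, φ_j> and b_i = <f, φ_i>, with φ_0 = 1, φ_1 = x, φ_2 = x^2.
G =
  [2, 0, 2/3]
  [0, 2/3, 0]
  [2/3, 0, 2/5],
b = (0, 26/15, 8/15).
Solving gives a_0 = -1, a_1 = 13/5, a_2 = 3, so
  g(x) = 3*x^2 + 13*x/5 - 1.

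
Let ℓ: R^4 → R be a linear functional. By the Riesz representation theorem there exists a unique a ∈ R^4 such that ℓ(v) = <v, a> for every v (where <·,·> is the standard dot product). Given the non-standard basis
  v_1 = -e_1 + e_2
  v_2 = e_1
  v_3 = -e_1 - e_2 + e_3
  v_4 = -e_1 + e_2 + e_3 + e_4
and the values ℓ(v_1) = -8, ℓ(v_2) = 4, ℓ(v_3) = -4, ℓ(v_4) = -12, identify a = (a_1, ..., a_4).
a = (4, -4, -4, 0)

Write a = (a_1, ..., a_4) in the standard basis. For each basis vector v_i, ℓ(v_i) = <v_i, a> is a linear equation in the a_j's. Collect the n equations into a matrix system V a = ℓ, where row i of V is v_i (expressed in the standard basis). Since V is invertible (lower-triangular with 1s on the diagonal, up to permutation), solve by back-substitution:
  V =
[[-1, 1, 0, 0],
 [1, 0, 0, 0],
 [-1, -1, 1, 0],
 [-1, 1, 1, 1]]
  V a = (-8, 4, -4, -12)
Solving gives a = (4, -4, -4, 0).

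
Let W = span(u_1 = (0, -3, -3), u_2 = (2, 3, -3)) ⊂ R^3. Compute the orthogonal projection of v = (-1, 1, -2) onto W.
proj_W(v) = (7/11, 5/11, -16/11)

Set up U = [u_1 | ... | u_2] ∈ R^(3×2). The projector onto W = col(U) is P = U (U^T U)^(-1) U^T.
Compute U^T U =
  [18, 0]
  [0, 22],
and U^T v = (3, 7).
Solve U^T U · c = U^T v for the coefficients: c = (1/6, 7/22). The projection is proj_W(v) = U c.
Check: (v - proj_W(v)) · u_1 = 0  (should be 0).
Check: (v - proj_W(v)) · u_2 = 0  (should be 0).
Result: proj_W(v) = (7/11, 5/11, -16/11).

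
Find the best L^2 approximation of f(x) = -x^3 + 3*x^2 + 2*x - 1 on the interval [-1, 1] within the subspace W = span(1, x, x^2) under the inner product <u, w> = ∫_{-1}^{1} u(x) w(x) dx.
g(x) = 3*x^2 + 7*x/5 - 1

The best approximation g ∈ W is the orthogonal projection of f onto W. Writing g = a_0 + a_1 x + a_2 x^2, the coefficients solve the normal equations G · a = b where
  G_{ij} = <φ_i, φ_j> and b_i = <f, φ_i>, with φ_0 = 1, φ_1 = x, φ_2 = x^2.
G =
  [2, 0, 2/3]
  [0, 2/3, 0]
  [2/3, 0, 2/5],
b = (0, 14/15, 8/15).
Solving gives a_0 = -1, a_1 = 7/5, a_2 = 3, so
  g(x) = 3*x^2 + 7*x/5 - 1.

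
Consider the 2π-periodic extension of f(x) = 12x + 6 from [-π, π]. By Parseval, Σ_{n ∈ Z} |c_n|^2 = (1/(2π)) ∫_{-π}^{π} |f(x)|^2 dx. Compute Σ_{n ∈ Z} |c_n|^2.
Σ |c_n|^2 = 48π^2 + 36

Expand and integrate term by term over [-π, π]:
  ∫ (12x)^2 dx = 144·(2π^3/3); ∫ 2·12·(6)·x dx = 0 (odd integrand); ∫ 6^2 dx = 36·2π.
So (1/(2π)) ∫_{-π}^{π} (12x + 6)^2 dx = 144π^2/3 + 36 = 48π^2 + 36.
Parseval ⇒ Σ |c_n|^2 = 48π^2 + 36.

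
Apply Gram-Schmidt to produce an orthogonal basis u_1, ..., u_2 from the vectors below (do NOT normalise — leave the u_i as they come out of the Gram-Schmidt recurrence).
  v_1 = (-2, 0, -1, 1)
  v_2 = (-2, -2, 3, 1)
Orthogonal basis:
  u_1 = (-2, 0, -1, 1)
  u_2 = (-4/3, -2, 10/3, 2/3)

Apply the Gram-Schmidt recurrence
  u_1 = v_1
  u_i = v_i − Σ_{j<i} ((v_i · u_j) / (u_j · u_j)) · u_j.

Step by step this gives:
  u_1 = (-2, 0, -1, 1)
  u_2 = (-4/3, -2, 10/3, 2/3)

Orthogonality check:
  u_2 · u_1 = 0 (should be 0)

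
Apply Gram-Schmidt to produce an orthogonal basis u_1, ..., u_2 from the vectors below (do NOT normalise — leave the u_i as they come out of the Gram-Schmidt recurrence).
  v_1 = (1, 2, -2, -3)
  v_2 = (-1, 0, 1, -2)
Orthogonal basis:
  u_1 = (1, 2, -2, -3)
  u_2 = (-7/6, -1/3, 4/3, -3/2)

Apply the Gram-Schmidt recurrence
  u_1 = v_1
  u_i = v_i − Σ_{j<i} ((v_i · u_j) / (u_j · u_j)) · u_j.

Step by step this gives:
  u_1 = (1, 2, -2, -3)
  u_2 = (-7/6, -1/3, 4/3, -3/2)

Orthogonality check:
  u_2 · u_1 = 0 (should be 0)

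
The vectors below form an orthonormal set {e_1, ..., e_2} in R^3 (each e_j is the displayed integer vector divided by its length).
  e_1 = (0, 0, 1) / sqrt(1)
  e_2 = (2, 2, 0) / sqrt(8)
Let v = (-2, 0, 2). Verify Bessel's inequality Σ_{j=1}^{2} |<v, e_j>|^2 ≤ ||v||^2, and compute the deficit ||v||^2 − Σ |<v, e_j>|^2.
Σ |<v, e_j>|^2 = 6; ||v||^2 = 8; deficit = 2

Write each e_j = u_j / sqrt(<u_j, u_j>) where u_j is the displayed integer vector. Then <v, e_j> = <v, u_j> / sqrt(<u_j, u_j>), so |<v, e_j>|^2 = <v, u_j>^2 / <u_j, u_j>.
Coefficients: <v, e_1> = 2/sqrt(1), <v, e_2> = -4/sqrt(8).
Square and sum: Σ |<v, e_j>|^2 = 6.
Compute ||v||^2 = v·v = 8.
Deficit = 8 − 6 = 2 ≥ 0, confirming Bessel's inequality. (The deficit equals ||v − Σ <v,e_j> e_j||^2, the squared distance from v to span{e_j}.)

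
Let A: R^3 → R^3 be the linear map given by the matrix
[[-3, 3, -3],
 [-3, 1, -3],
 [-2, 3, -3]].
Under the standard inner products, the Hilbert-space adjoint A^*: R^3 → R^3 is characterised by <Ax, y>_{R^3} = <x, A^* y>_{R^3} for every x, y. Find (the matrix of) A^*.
A^* = A^T =
[[-3, -3, -2],
 [3, 1, 3],
 [-3, -3, -3]]

For real matrices with standard dot products, the defining identity <Ax, y> = <x, A^* y> gives (Ax)^T y = x^T (A^*) y, i.e. x^T A^T y = x^T (A^*) y. Since this holds for all x, y, we must have A^* = A^T. Therefore
A^* =
[[-3, -3, -2],
 [3, 1, 3],
 [-3, -3, -3]].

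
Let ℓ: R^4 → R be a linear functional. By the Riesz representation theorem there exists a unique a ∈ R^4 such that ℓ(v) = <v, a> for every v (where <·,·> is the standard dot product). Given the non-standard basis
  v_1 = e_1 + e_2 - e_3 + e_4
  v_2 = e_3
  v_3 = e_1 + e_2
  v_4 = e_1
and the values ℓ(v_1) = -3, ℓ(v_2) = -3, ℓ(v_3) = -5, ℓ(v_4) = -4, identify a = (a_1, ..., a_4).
a = (-4, -1, -3, -1)

Write a = (a_1, ..., a_4) in the standard basis. For each basis vector v_i, ℓ(v_i) = <v_i, a> is a linear equation in the a_j's. Collect the n equations into a matrix system V a = ℓ, where row i of V is v_i (expressed in the standard basis). Since V is invertible (lower-triangular with 1s on the diagonal, up to permutation), solve by back-substitution:
  V =
[[1, 1, -1, 1],
 [0, 0, 1, 0],
 [1, 1, 0, 0],
 [1, 0, 0, 0]]
  V a = (-3, -3, -5, -4)
Solving gives a = (-4, -1, -3, -1).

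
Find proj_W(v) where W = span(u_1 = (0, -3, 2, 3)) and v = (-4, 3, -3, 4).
proj_W(v) = (0, 9/22, -3/11, -9/22)

Set up U = [u_1 | ... | u_1] ∈ R^(4×1). The projector onto W = col(U) is P = U (U^T U)^(-1) U^T.
Compute U^T U =
  [22],
and U^T v = (-3).
Solve U^T U · c = U^T v for the coefficients: c = (-3/22). The projection is proj_W(v) = U c.
Check: (v - proj_W(v)) · u_1 = 0  (should be 0).
Result: proj_W(v) = (0, 9/22, -3/11, -9/22).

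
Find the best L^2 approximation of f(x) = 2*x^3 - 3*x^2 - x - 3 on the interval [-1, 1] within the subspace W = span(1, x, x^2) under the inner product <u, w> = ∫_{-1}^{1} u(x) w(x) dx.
g(x) = -3*x^2 + x/5 - 3

The best approximation g ∈ W is the orthogonal projection of f onto W. Writing g = a_0 + a_1 x + a_2 x^2, the coefficients solve the normal equations G · a = b where
  G_{ij} = <φ_i, φ_j> and b_i = <f, φ_i>, with φ_0 = 1, φ_1 = x, φ_2 = x^2.
G =
  [2, 0, 2/3]
  [0, 2/3, 0]
  [2/3, 0, 2/5],
b = (-8, 2/15, -16/5).
Solving gives a_0 = -3, a_1 = 1/5, a_2 = -3, so
  g(x) = -3*x^2 + x/5 - 3.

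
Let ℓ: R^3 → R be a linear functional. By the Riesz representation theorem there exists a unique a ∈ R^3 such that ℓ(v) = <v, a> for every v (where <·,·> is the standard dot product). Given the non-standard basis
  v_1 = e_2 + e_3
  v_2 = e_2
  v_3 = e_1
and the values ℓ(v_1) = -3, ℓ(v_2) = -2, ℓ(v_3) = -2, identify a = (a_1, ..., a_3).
a = (-2, -2, -1)

Write a = (a_1, ..., a_3) in the standard basis. For each basis vector v_i, ℓ(v_i) = <v_i, a> is a linear equation in the a_j's. Collect the n equations into a matrix system V a = ℓ, where row i of V is v_i (expressed in the standard basis). Since V is invertible (lower-triangular with 1s on the diagonal, up to permutation), solve by back-substitution:
  V =
[[0, 1, 1],
 [0, 1, 0],
 [1, 0, 0]]
  V a = (-3, -2, -2)
Solving gives a = (-2, -2, -1).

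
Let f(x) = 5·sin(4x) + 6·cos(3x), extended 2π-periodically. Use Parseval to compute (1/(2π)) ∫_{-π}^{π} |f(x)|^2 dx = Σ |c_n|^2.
Σ |c_n|^2 = 61/2

Expand |f|^2 and use orthogonality of {sin(nx), cos(mx)} on [-π, π]:
  ∫_{-π}^{π} sin(nx)^2 dx = π, ∫ cos(mx)^2 dx = π, and cross terms integrate to 0.
So ∫_{-π}^{π} f(x)^2 dx = 5^2 · π + 6^2 · π = (25 + 36)π.
Divide by 2π: (25 + 36)/2 = 61/2.
By Parseval, this equals Σ |c_n|^2.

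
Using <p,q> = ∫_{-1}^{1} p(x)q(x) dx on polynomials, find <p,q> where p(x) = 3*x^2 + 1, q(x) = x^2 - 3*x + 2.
<p,q> = 148/15

Expand the product: p(x)·q(x) = 3*x^4 - 9*x^3 + 7*x^2 - 3*x + 2.
∫_{-1}^{1} of each monomial x^k gives [2/(k+1) if k even, 0 if k odd]. Integrating term-by-term (or equivalently evaluating the antiderivative F(x) = 3*x^5/5 - 9*x^4/4 + 7*x^3/3 - 3*x^2/2 + 2*x at the endpoints):
  F(1) − F(−1) = 71/60 − (-521/60) = 148/15.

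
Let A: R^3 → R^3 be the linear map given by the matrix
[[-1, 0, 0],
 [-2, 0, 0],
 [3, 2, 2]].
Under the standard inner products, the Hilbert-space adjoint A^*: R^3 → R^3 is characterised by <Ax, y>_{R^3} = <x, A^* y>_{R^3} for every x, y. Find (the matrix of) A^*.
A^* = A^T =
[[-1, -2, 3],
 [0, 0, 2],
 [0, 0, 2]]

For real matrices with standard dot products, the defining identity <Ax, y> = <x, A^* y> gives (Ax)^T y = x^T (A^*) y, i.e. x^T A^T y = x^T (A^*) y. Since this holds for all x, y, we must have A^* = A^T. Therefore
A^* =
[[-1, -2, 3],
 [0, 0, 2],
 [0, 0, 2]].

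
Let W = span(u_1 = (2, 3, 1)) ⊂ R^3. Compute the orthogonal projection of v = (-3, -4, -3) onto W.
proj_W(v) = (-3, -9/2, -3/2)

Set up U = [u_1 | ... | u_1] ∈ R^(3×1). The projector onto W = col(U) is P = U (U^T U)^(-1) U^T.
Compute U^T U =
  [14],
and U^T v = (-21).
Solve U^T U · c = U^T v for the coefficients: c = (-3/2). The projection is proj_W(v) = U c.
Check: (v - proj_W(v)) · u_1 = 0  (should be 0).
Result: proj_W(v) = (-3, -9/2, -3/2).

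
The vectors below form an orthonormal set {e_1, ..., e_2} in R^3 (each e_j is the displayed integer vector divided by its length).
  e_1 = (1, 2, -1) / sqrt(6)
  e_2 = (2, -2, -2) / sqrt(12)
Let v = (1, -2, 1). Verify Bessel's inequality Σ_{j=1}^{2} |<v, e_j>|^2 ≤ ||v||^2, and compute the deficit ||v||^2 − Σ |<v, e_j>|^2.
Σ |<v, e_j>|^2 = 4; ||v||^2 = 6; deficit = 2

Write each e_j = u_j / sqrt(<u_j, u_j>) where u_j is the displayed integer vector. Then <v, e_j> = <v, u_j> / sqrt(<u_j, u_j>), so |<v, e_j>|^2 = <v, u_j>^2 / <u_j, u_j>.
Coefficients: <v, e_1> = -4/sqrt(6), <v, e_2> = 4/sqrt(12).
Square and sum: Σ |<v, e_j>|^2 = 4.
Compute ||v||^2 = v·v = 6.
Deficit = 6 − 4 = 2 ≥ 0, confirming Bessel's inequality. (The deficit equals ||v − Σ <v,e_j> e_j||^2, the squared distance from v to span{e_j}.)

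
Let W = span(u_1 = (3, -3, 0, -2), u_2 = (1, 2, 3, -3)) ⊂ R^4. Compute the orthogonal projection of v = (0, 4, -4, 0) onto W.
proj_W(v) = (-844/497, 688/497, -156/497, 684/497)

Set up U = [u_1 | ... | u_2] ∈ R^(4×2). The projector onto W = col(U) is P = U (U^T U)^(-1) U^T.
Compute U^T U =
  [22, 3]
  [3, 23],
and U^T v = (-12, -4).
Solve U^T U · c = U^T v for the coefficients: c = (-264/497, -52/497). The projection is proj_W(v) = U c.
Check: (v - proj_W(v)) · u_1 = 0  (should be 0).
Check: (v - proj_W(v)) · u_2 = 0  (should be 0).
Result: proj_W(v) = (-844/497, 688/497, -156/497, 684/497).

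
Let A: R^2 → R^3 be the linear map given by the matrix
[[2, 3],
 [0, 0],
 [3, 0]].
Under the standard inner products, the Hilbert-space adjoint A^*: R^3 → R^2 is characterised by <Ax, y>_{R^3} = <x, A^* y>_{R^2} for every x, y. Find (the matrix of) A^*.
A^* = A^T =
[[2, 0, 3],
 [3, 0, 0]]

For real matrices with standard dot products, the defining identity <Ax, y> = <x, A^* y> gives (Ax)^T y = x^T (A^*) y, i.e. x^T A^T y = x^T (A^*) y. Since this holds for all x, y, we must have A^* = A^T. Therefore
A^* =
[[2, 0, 3],
 [3, 0, 0]].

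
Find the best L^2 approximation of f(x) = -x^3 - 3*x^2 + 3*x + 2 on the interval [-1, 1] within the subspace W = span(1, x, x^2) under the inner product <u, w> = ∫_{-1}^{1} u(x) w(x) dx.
g(x) = -3*x^2 + 12*x/5 + 2

The best approximation g ∈ W is the orthogonal projection of f onto W. Writing g = a_0 + a_1 x + a_2 x^2, the coefficients solve the normal equations G · a = b where
  G_{ij} = <φ_i, φ_j> and b_i = <f, φ_i>, with φ_0 = 1, φ_1 = x, φ_2 = x^2.
G =
  [2, 0, 2/3]
  [0, 2/3, 0]
  [2/3, 0, 2/5],
b = (2, 8/5, 2/15).
Solving gives a_0 = 2, a_1 = 12/5, a_2 = -3, so
  g(x) = -3*x^2 + 12*x/5 + 2.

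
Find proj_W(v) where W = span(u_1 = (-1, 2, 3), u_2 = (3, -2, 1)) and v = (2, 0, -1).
proj_W(v) = (10/9, -10/9, -5/9)

Set up U = [u_1 | ... | u_2] ∈ R^(3×2). The projector onto W = col(U) is P = U (U^T U)^(-1) U^T.
Compute U^T U =
  [14, -4]
  [-4, 14],
and U^T v = (-5, 5).
Solve U^T U · c = U^T v for the coefficients: c = (-5/18, 5/18). The projection is proj_W(v) = U c.
Check: (v - proj_W(v)) · u_1 = 0  (should be 0).
Check: (v - proj_W(v)) · u_2 = 0  (should be 0).
Result: proj_W(v) = (10/9, -10/9, -5/9).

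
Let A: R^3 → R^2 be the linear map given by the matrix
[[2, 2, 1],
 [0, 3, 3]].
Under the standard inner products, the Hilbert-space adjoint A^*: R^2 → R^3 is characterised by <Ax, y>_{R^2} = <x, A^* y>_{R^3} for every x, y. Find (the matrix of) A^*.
A^* = A^T =
[[2, 0],
 [2, 3],
 [1, 3]]

For real matrices with standard dot products, the defining identity <Ax, y> = <x, A^* y> gives (Ax)^T y = x^T (A^*) y, i.e. x^T A^T y = x^T (A^*) y. Since this holds for all x, y, we must have A^* = A^T. Therefore
A^* =
[[2, 0],
 [2, 3],
 [1, 3]].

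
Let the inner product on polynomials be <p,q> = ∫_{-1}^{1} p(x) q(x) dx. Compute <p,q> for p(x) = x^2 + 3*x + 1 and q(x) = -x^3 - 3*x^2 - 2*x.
<p,q> = -42/5

Expand the product: p(x)·q(x) = -x^5 - 6*x^4 - 12*x^3 - 9*x^2 - 2*x.
∫_{-1}^{1} of each monomial x^k gives [2/(k+1) if k even, 0 if k odd]. Integrating term-by-term (or equivalently evaluating the antiderivative F(x) = -x^6/6 - 6*x^5/5 - 3*x^4 - 3*x^3 - x^2 at the endpoints):
  F(1) − F(−1) = -251/30 − (1/30) = -42/5.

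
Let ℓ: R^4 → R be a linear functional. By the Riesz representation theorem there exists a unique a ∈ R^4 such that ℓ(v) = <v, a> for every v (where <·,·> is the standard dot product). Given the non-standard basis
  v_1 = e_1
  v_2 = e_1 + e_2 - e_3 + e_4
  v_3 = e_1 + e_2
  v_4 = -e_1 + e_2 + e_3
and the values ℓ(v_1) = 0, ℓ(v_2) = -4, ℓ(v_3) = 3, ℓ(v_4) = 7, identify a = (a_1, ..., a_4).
a = (0, 3, 4, -3)

Write a = (a_1, ..., a_4) in the standard basis. For each basis vector v_i, ℓ(v_i) = <v_i, a> is a linear equation in the a_j's. Collect the n equations into a matrix system V a = ℓ, where row i of V is v_i (expressed in the standard basis). Since V is invertible (lower-triangular with 1s on the diagonal, up to permutation), solve by back-substitution:
  V =
[[1, 0, 0, 0],
 [1, 1, -1, 1],
 [1, 1, 0, 0],
 [-1, 1, 1, 0]]
  V a = (0, -4, 3, 7)
Solving gives a = (0, 3, 4, -3).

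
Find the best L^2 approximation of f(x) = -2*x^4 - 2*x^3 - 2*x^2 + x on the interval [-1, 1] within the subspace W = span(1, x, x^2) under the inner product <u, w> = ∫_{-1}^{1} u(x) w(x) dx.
g(x) = -26*x^2/7 - x/5 + 6/35

The best approximation g ∈ W is the orthogonal projection of f onto W. Writing g = a_0 + a_1 x + a_2 x^2, the coefficients solve the normal equations G · a = b where
  G_{ij} = <φ_i, φ_j> and b_i = <f, φ_i>, with φ_0 = 1, φ_1 = x, φ_2 = x^2.
G =
  [2, 0, 2/3]
  [0, 2/3, 0]
  [2/3, 0, 2/5],
b = (-32/15, -2/15, -48/35).
Solving gives a_0 = 6/35, a_1 = -1/5, a_2 = -26/7, so
  g(x) = -26*x^2/7 - x/5 + 6/35.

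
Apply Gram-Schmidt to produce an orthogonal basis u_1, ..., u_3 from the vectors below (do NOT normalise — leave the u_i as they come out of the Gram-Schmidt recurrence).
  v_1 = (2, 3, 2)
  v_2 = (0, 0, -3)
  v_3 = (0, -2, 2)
Orthogonal basis:
  u_1 = (2, 3, 2)
  u_2 = (12/17, 18/17, -39/17)
  u_3 = (12/13, -8/13, 0)

Apply the Gram-Schmidt recurrence
  u_1 = v_1
  u_i = v_i − Σ_{j<i} ((v_i · u_j) / (u_j · u_j)) · u_j.

Step by step this gives:
  u_1 = (2, 3, 2)
  u_2 = (12/17, 18/17, -39/17)
  u_3 = (12/13, -8/13, 0)

Orthogonality check:
  u_2 · u_1 = 0 (should be 0)
  u_3 · u_1 = 0 (should be 0)
  u_3 · u_2 = 0 (should be 0)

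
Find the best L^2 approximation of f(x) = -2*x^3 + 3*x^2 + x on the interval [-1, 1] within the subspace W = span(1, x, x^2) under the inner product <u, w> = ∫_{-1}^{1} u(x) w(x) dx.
g(x) = 3*x^2 - x/5

The best approximation g ∈ W is the orthogonal projection of f onto W. Writing g = a_0 + a_1 x + a_2 x^2, the coefficients solve the normal equations G · a = b where
  G_{ij} = <φ_i, φ_j> and b_i = <f, φ_i>, with φ_0 = 1, φ_1 = x, φ_2 = x^2.
G =
  [2, 0, 2/3]
  [0, 2/3, 0]
  [2/3, 0, 2/5],
b = (2, -2/15, 6/5).
Solving gives a_0 = 0, a_1 = -1/5, a_2 = 3, so
  g(x) = 3*x^2 - x/5.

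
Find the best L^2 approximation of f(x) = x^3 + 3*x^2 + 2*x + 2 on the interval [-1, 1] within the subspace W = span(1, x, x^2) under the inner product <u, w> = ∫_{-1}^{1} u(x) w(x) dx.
g(x) = 3*x^2 + 13*x/5 + 2

The best approximation g ∈ W is the orthogonal projection of f onto W. Writing g = a_0 + a_1 x + a_2 x^2, the coefficients solve the normal equations G · a = b where
  G_{ij} = <φ_i, φ_j> and b_i = <f, φ_i>, with φ_0 = 1, φ_1 = x, φ_2 = x^2.
G =
  [2, 0, 2/3]
  [0, 2/3, 0]
  [2/3, 0, 2/5],
b = (6, 26/15, 38/15).
Solving gives a_0 = 2, a_1 = 13/5, a_2 = 3, so
  g(x) = 3*x^2 + 13*x/5 + 2.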